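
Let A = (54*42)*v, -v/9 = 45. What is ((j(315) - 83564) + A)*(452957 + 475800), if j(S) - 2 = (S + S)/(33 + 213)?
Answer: -38158981616289/41 ≈ -9.3071e+11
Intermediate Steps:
v = -405 (v = -9*45 = -405)
j(S) = 2 + S/123 (j(S) = 2 + (S + S)/(33 + 213) = 2 + (2*S)/246 = 2 + (2*S)*(1/246) = 2 + S/123)
A = -918540 (A = (54*42)*(-405) = 2268*(-405) = -918540)
((j(315) - 83564) + A)*(452957 + 475800) = (((2 + (1/123)*315) - 83564) - 918540)*(452957 + 475800) = (((2 + 105/41) - 83564) - 918540)*928757 = ((187/41 - 83564) - 918540)*928757 = (-3425937/41 - 918540)*928757 = -41086077/41*928757 = -38158981616289/41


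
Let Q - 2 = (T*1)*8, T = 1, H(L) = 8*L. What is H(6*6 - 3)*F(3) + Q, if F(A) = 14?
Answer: 3706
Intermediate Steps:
Q = 10 (Q = 2 + (1*1)*8 = 2 + 1*8 = 2 + 8 = 10)
H(6*6 - 3)*F(3) + Q = (8*(6*6 - 3))*14 + 10 = (8*(36 - 3))*14 + 10 = (8*33)*14 + 10 = 264*14 + 10 = 3696 + 10 = 3706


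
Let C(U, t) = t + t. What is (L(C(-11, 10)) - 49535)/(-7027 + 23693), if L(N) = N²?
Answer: -49135/16666 ≈ -2.9482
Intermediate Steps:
C(U, t) = 2*t
(L(C(-11, 10)) - 49535)/(-7027 + 23693) = ((2*10)² - 49535)/(-7027 + 23693) = (20² - 49535)/16666 = (400 - 49535)*(1/16666) = -49135*1/16666 = -49135/16666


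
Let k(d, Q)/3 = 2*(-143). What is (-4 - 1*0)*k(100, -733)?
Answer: 3432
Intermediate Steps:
k(d, Q) = -858 (k(d, Q) = 3*(2*(-143)) = 3*(-286) = -858)
(-4 - 1*0)*k(100, -733) = (-4 - 1*0)*(-858) = (-4 + 0)*(-858) = -4*(-858) = 3432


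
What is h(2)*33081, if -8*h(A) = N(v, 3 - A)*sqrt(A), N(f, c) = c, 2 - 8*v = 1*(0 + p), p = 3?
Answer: -33081*sqrt(2)/8 ≈ -5848.0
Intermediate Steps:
v = -1/8 (v = 1/4 - (0 + 3)/8 = 1/4 - 3/8 = -1/8 ≈ -0.12500)
h(A) = -sqrt(A)*(3 - A)/8 (h(A) = -(3 - A)*sqrt(A)/8 = -sqrt(A)*(3 - A)/8)
h(2)*33081 = (sqrt(2)*(-3 + 2)/8)*33081 = ((1/8)*sqrt(2)*(-1))*33081 = -sqrt(2)/8*33081 = -33081*sqrt(2)/8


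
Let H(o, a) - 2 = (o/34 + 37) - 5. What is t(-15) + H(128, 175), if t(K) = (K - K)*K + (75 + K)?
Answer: 1662/17 ≈ 97.765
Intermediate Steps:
H(o, a) = 34 + o/34 (H(o, a) = 2 + ((o/34 + 37) - 5) = 2 + ((37 + o/34) - 5) = 2 + (32 + o/34) = 34 + o/34)
t(K) = 75 + K (t(K) = 0*K + (75 + K) = 0 + (75 + K) = 75 + K)
t(-15) + H(128, 175) = (75 - 15) + (34 + (1/34)*128) = 60 + (34 + 64/17) = 60 + 642/17 = 1662/17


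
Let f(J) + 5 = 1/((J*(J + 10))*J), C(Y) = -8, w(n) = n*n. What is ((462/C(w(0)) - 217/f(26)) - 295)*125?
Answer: -18820677625/486716 ≈ -38669.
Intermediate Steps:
w(n) = n²
f(J) = -5 + 1/(J²*(10 + J)) (f(J) = -5 + 1/((J*(J + 10))*J) = -5 + 1/((J*(10 + J))*J) = -5 + 1/(J²*(10 + J)))
((462/C(w(0)) - 217/f(26)) - 295)*125 = ((462/(-8) - 217*676*(10 + 26)/(1 - 50*26² - 5*26³)) - 295)*125 = ((462*(-⅛) - 217*24336/(1 - 50*676 - 5*17576)) - 295)*125 = ((-231/4 - 217*24336/(1 - 33800 - 87880)) - 295)*125 = ((-231/4 - 217/((1/676)*(1/36)*(-121679))) - 295)*125 = ((-231/4 - 217/(-121679/24336)) - 295)*125 = ((-231/4 - 217*(-24336/121679)) - 295)*125 = ((-231/4 + 5280912/121679) - 295)*125 = (-6984201/486716 - 295)*125 = -150565421/486716*125 = -18820677625/486716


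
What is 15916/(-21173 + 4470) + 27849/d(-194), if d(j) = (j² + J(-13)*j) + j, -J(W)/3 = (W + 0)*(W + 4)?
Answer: -1214549129/1762767808 ≈ -0.68900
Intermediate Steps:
J(W) = -3*W*(4 + W) (J(W) = -3*(W + 0)*(W + 4) = -3*W*(4 + W))
d(j) = j² - 350*j (d(j) = (j² + (-3*(-13)*(4 - 13))*j) + j = (j² + (-3*(-13)*(-9))*j) + j = (j² - 351*j) + j = j² - 350*j)
15916/(-21173 + 4470) + 27849/d(-194) = 15916/(-21173 + 4470) + 27849/((-194*(-350 - 194))) = 15916/(-16703) + 27849/((-194*(-544))) = 15916*(-1/16703) + 27849/105536 = -15916/16703 + 27849*(1/105536) = -15916/16703 + 27849/105536 = -1214549129/1762767808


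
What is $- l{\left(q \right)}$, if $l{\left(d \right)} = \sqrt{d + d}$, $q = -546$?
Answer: $- 2 i \sqrt{273} \approx - 33.045 i$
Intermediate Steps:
$l{\left(d \right)} = \sqrt{2} \sqrt{d}$ ($l{\left(d \right)} = \sqrt{2 d} = \sqrt{2} \sqrt{d}$)
$- l{\left(q \right)} = - \sqrt{2} \sqrt{-546} = - \sqrt{2} i \sqrt{546} = - 2 i \sqrt{273}$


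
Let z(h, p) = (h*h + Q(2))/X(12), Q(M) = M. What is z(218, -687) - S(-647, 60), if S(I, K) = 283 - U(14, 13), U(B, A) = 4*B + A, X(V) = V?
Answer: 7493/2 ≈ 3746.5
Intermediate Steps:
U(B, A) = A + 4*B
z(h, p) = 1/6 + h**2/12 (z(h, p) = (h*h + 2)/12 = (h**2 + 2)*(1/12) = (2 + h**2)*(1/12) = 1/6 + h**2/12)
S(I, K) = 214 (S(I, K) = 283 - (13 + 4*14) = 283 - (13 + 56) = 283 - 1*69 = 283 - 69 = 214)
z(218, -687) - S(-647, 60) = (1/6 + (1/12)*218**2) - 1*214 = (1/6 + (1/12)*47524) - 214 = (1/6 + 11881/3) - 214 = 7921/2 - 214 = 7493/2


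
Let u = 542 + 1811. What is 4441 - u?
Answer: 2088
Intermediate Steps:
u = 2353
4441 - u = 4441 - 1*2353 = 4441 - 2353 = 2088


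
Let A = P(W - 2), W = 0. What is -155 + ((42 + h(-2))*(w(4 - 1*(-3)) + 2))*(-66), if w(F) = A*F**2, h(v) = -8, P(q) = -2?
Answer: 215269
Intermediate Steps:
A = -2
w(F) = -2*F**2
-155 + ((42 + h(-2))*(w(4 - 1*(-3)) + 2))*(-66) = -155 + ((42 - 8)*(-2*(4 - 1*(-3))**2 + 2))*(-66) = -155 + (34*(-2*(4 + 3)**2 + 2))*(-66) = -155 + (34*(-2*7**2 + 2))*(-66) = -155 + (34*(-2*49 + 2))*(-66) = -155 + (34*(-98 + 2))*(-66) = -155 + (34*(-96))*(-66) = -155 - 3264*(-66) = -155 + 215424 = 215269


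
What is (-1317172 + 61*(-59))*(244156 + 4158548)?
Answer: -5814963764784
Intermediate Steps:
(-1317172 + 61*(-59))*(244156 + 4158548) = (-1317172 - 3599)*4402704 = -1320771*4402704 = -5814963764784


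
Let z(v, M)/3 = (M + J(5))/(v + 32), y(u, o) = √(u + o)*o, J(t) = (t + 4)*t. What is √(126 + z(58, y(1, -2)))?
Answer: √(114750 - 60*I)/30 ≈ 11.292 - 0.0029521*I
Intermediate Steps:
J(t) = t*(4 + t) (J(t) = (4 + t)*t = t*(4 + t))
y(u, o) = o*√(o + u) (y(u, o) = √(o + u)*o = o*√(o + u))
z(v, M) = 3*(45 + M)/(32 + v) (z(v, M) = 3*((M + 5*(4 + 5))/(v + 32)) = 3*((M + 5*9)/(32 + v)) = 3*((M + 45)/(32 + v)) = 3*((45 + M)/(32 + v)) = 3*(45 + M)/(32 + v))
√(126 + z(58, y(1, -2))) = √(126 + 3*(45 - 2*√(-2 + 1))/(32 + 58)) = √(126 + 3*(45 - 2*I)/90) = √(126 + 3*(1/90)*(45 - 2*I)) = √(126 + (3/2 - I/15)) = √(255/2 - I/15)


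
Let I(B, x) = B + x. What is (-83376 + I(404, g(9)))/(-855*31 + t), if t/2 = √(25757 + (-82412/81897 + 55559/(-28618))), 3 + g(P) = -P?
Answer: 2577504607986809160/823131467786847559 + 82984*√141468620514343751179518/823131467786847559 ≈ 3.1693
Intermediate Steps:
g(P) = -3 - P
t = √141468620514343751179518/1171864173 (t = 2*√(25757 + (-82412/81897 + 55559/(-28618))) = 2*√(25757 + (-82412*1/81897 + 55559*(-1/28618))) = 2*√(25757 + (-82412/81897 - 55559/28618)) = 2*√(25757 - 6908582039/2343728346) = 2*√(60360502425883/2343728346) = 2*(√141468620514343751179518/2343728346) = √141468620514343751179518/1171864173 ≈ 320.96)
(-83376 + I(404, g(9)))/(-855*31 + t) = (-83376 + (404 + (-3 - 1*9)))/(-855*31 + √141468620514343751179518/1171864173) = (-83376 + (404 + (-3 - 9)))/(-26505 + √141468620514343751179518/1171864173) = (-83376 + (404 - 12))/(-26505 + √141468620514343751179518/1171864173) = (-83376 + 392)/(-26505 + √141468620514343751179518/1171864173) = -82984/(-26505 + √141468620514343751179518/1171864173)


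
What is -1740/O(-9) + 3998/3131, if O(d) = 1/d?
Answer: 49035458/3131 ≈ 15661.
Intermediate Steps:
-1740/O(-9) + 3998/3131 = -1740/(1/(-9)) + 3998/3131 = -1740/(-⅑) + 3998*(1/3131) = -1740*(-9) + 3998/3131 = 15660 + 3998/3131 = 49035458/3131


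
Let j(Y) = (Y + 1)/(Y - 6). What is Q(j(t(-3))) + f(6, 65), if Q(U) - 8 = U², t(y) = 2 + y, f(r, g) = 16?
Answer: 24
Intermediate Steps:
j(Y) = (1 + Y)/(-6 + Y)
Q(U) = 8 + U²
Q(j(t(-3))) + f(6, 65) = (8 + ((1 + (2 - 3))/(-6 + (2 - 3)))²) + 16 = (8 + ((1 - 1)/(-6 - 1))²) + 16 = (8 + (0/(-7))²) + 16 = (8 + (-⅐*0)²) + 16 = (8 + 0²) + 16 = (8 + 0) + 16 = 8 + 16 = 24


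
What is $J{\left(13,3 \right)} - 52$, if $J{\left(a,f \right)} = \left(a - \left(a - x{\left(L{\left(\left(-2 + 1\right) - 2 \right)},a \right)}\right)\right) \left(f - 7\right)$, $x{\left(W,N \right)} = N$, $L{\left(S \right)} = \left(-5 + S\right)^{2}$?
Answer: $-104$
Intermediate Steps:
$J{\left(a,f \right)} = a \left(-7 + f\right)$ ($J{\left(a,f \right)} = \left(a + \left(a - a\right)\right) \left(f - 7\right) = \left(a + 0\right) \left(-7 + f\right) = a \left(-7 + f\right)$)
$J{\left(13,3 \right)} - 52 = 13 \left(-7 + 3\right) - 52 = 13 \left(-4\right) - 52 = -52 - 52 = -104$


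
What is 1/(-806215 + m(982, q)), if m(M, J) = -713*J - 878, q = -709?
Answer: -1/301576 ≈ -3.3159e-6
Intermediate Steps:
m(M, J) = -878 - 713*J
1/(-806215 + m(982, q)) = 1/(-806215 + (-878 - 713*(-709))) = 1/(-806215 + (-878 + 505517)) = 1/(-806215 + 504639) = 1/(-301576) = -1/301576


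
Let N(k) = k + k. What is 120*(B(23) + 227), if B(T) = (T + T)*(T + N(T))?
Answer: 408120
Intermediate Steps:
N(k) = 2*k
B(T) = 6*T² (B(T) = (T + T)*(T + 2*T) = (2*T)*(3*T) = 6*T²)
120*(B(23) + 227) = 120*(6*23² + 227) = 120*(6*529 + 227) = 120*(3174 + 227) = 120*3401 = 408120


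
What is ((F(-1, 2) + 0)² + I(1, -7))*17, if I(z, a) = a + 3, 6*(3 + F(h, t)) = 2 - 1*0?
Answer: 476/9 ≈ 52.889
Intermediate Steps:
F(h, t) = -8/3 (F(h, t) = -3 + (2 - 1*0)/6 = -3 + (2 + 0)/6 = -3 + (⅙)*2 = -3 + ⅓ = -8/3)
I(z, a) = 3 + a
((F(-1, 2) + 0)² + I(1, -7))*17 = ((-8/3 + 0)² + (3 - 7))*17 = ((-8/3)² - 4)*17 = (64/9 - 4)*17 = (28/9)*17 = 476/9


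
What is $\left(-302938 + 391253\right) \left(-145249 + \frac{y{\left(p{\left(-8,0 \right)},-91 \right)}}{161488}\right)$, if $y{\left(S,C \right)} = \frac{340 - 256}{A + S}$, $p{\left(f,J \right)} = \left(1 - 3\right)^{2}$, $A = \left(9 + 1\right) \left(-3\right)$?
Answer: $- \frac{13464841234341935}{1049672} \approx -1.2828 \cdot 10^{10}$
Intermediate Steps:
$A = -30$ ($A = 10 \left(-3\right) = -30$)
$p{\left(f,J \right)} = 4$ ($p{\left(f,J \right)} = \left(-2\right)^{2} = 4$)
$y{\left(S,C \right)} = \frac{84}{-30 + S}$ ($y{\left(S,C \right)} = \frac{340 - 256}{-30 + S} = \frac{84}{-30 + S}$)
$\left(-302938 + 391253\right) \left(-145249 + \frac{y{\left(p{\left(-8,0 \right)},-91 \right)}}{161488}\right) = \left(-302938 + 391253\right) \left(-145249 + \frac{84 \frac{1}{-30 + 4}}{161488}\right) = 88315 \left(-145249 + \frac{84}{-26} \cdot \frac{1}{161488}\right) = 88315 \left(-145249 + 84 \left(- \frac{1}{26}\right) \frac{1}{161488}\right) = 88315 \left(-145249 - \frac{21}{1049672}\right) = 88315 \left(- \frac{152463808349}{1049672}\right) = - \frac{13464841234341935}{1049672}$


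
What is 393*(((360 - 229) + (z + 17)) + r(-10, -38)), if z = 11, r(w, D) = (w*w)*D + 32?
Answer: -1418337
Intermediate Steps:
r(w, D) = 32 + D*w² (r(w, D) = w²*D + 32 = D*w² + 32 = 32 + D*w²)
393*(((360 - 229) + (z + 17)) + r(-10, -38)) = 393*(((360 - 229) + (11 + 17)) + (32 - 38*(-10)²)) = 393*((131 + 28) + (32 - 38*100)) = 393*(159 + (32 - 3800)) = 393*(159 - 3768) = 393*(-3609) = -1418337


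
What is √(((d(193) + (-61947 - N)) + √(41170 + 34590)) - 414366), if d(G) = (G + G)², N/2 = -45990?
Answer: √(-235337 + 4*√4735) ≈ 484.83*I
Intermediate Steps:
N = -91980 (N = 2*(-45990) = -91980)
d(G) = 4*G² (d(G) = (2*G)² = 4*G²)
√(((d(193) + (-61947 - N)) + √(41170 + 34590)) - 414366) = √(((4*193² + (-61947 - 1*(-91980))) + √(41170 + 34590)) - 414366) = √(((4*37249 + (-61947 + 91980)) + √75760) - 414366) = √(((148996 + 30033) + 4*√4735) - 414366) = √((179029 + 4*√4735) - 414366) = √(-235337 + 4*√4735)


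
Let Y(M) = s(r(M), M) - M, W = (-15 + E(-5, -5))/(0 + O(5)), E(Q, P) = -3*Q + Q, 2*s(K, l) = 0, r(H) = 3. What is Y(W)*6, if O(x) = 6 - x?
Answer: 30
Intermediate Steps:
s(K, l) = 0 (s(K, l) = (1/2)*0 = 0)
E(Q, P) = -2*Q
W = -5 (W = (-15 - 2*(-5))/(0 + (6 - 1*5)) = (-15 + 10)/(0 + (6 - 5)) = -5/(0 + 1) = -5/1 = -5*1 = -5)
Y(M) = -M (Y(M) = 0 - M = -M)
Y(W)*6 = -1*(-5)*6 = 5*6 = 30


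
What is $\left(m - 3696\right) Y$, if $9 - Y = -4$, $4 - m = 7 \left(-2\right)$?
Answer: $-47814$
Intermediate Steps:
$m = 18$ ($m = 4 - 7 \left(-2\right) = 4 - -14 = 4 + 14 = 18$)
$Y = 13$ ($Y = 9 - -4 = 9 + 4 = 13$)
$\left(m - 3696\right) Y = \left(18 - 3696\right) 13 = \left(-3678\right) 13 = -47814$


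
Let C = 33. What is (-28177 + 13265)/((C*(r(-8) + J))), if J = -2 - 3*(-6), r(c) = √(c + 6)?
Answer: -119296/4257 + 7456*I*√2/4257 ≈ -28.023 + 2.477*I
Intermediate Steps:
r(c) = √(6 + c)
J = 16 (J = -2 + 18 = 16)
(-28177 + 13265)/((C*(r(-8) + J))) = (-28177 + 13265)/((33*(√(6 - 8) + 16))) = -14912*1/(33*(√(-2) + 16)) = -14912*1/(33*(I*√2 + 16)) = -14912*1/(33*(16 + I*√2)) = -14912/(528 + 33*I*√2)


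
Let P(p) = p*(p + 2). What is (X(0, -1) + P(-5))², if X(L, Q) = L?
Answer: 225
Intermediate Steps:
P(p) = p*(2 + p)
(X(0, -1) + P(-5))² = (0 - 5*(2 - 5))² = (0 - 5*(-3))² = (0 + 15)² = 15² = 225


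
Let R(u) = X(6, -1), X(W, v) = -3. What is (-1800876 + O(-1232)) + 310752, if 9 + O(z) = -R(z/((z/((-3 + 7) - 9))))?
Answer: -1490130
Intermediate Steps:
R(u) = -3
O(z) = -6 (O(z) = -9 - 1*(-3) = -9 + 3 = -6)
(-1800876 + O(-1232)) + 310752 = (-1800876 - 6) + 310752 = -1800882 + 310752 = -1490130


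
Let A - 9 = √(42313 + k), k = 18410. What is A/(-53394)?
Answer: -3/17798 - √6747/17798 ≈ -0.0047837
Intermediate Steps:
A = 9 + 3*√6747 (A = 9 + √(42313 + 18410) = 9 + √60723 = 9 + 3*√6747 ≈ 255.42)
A/(-53394) = (9 + 3*√6747)/(-53394) = (9 + 3*√6747)*(-1/53394) = -3/17798 - √6747/17798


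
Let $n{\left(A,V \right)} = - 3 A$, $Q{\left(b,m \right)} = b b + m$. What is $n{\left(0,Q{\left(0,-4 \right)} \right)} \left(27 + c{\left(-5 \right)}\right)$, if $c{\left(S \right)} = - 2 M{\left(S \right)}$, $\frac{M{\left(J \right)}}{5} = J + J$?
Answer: $0$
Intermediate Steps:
$M{\left(J \right)} = 10 J$ ($M{\left(J \right)} = 5 \left(J + J\right) = 5 \cdot 2 J = 10 J$)
$Q{\left(b,m \right)} = m + b^{2}$ ($Q{\left(b,m \right)} = b^{2} + m = m + b^{2}$)
$c{\left(S \right)} = - 20 S$ ($c{\left(S \right)} = - 2 \cdot 10 S = - 20 S$)
$n{\left(0,Q{\left(0,-4 \right)} \right)} \left(27 + c{\left(-5 \right)}\right) = \left(-3\right) 0 \left(27 - -100\right) = 0 \left(27 + 100\right) = 0 \cdot 127 = 0$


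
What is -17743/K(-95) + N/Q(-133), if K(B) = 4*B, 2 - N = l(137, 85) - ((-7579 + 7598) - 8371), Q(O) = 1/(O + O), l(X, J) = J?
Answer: 852627543/380 ≈ 2.2438e+6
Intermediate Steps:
Q(O) = 1/(2*O)
N = -8435 (N = 2 - (85 - ((-7579 + 7598) - 8371)) = 2 - (85 - (19 - 8371)) = 2 - (85 - 1*(-8352)) = 2 - (85 + 8352) = 2 - 1*8437 = 2 - 8437 = -8435)
-17743/K(-95) + N/Q(-133) = -17743/(4*(-95)) - 8435/((½)/(-133)) = -17743/(-380) - 8435/((½)*(-1/133)) = -17743*(-1/380) - 8435/(-1/266) = 17743/380 - 8435*(-266) = 17743/380 + 2243710 = 852627543/380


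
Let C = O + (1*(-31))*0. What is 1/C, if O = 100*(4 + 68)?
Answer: 1/7200 ≈ 0.00013889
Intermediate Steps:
O = 7200 (O = 100*72 = 7200)
C = 7200 (C = 7200 + (1*(-31))*0 = 7200 - 31*0 = 7200 + 0 = 7200)
1/C = 1/7200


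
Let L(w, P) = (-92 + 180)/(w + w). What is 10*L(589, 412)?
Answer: 440/589 ≈ 0.74703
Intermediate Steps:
L(w, P) = 44/w (L(w, P) = 88/((2*w)) = 88*(1/(2*w)) = 44/w)
10*L(589, 412) = 10*(44/589) = 440/589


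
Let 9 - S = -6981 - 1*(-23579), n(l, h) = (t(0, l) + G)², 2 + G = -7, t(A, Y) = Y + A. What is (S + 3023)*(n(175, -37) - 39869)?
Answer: 167038158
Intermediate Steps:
t(A, Y) = A + Y
G = -9 (G = -2 - 7 = -9)
n(l, h) = (-9 + l)² (n(l, h) = ((0 + l) - 9)² = (l - 9)² = (-9 + l)²)
S = -16589 (S = 9 - (-6981 - 1*(-23579)) = 9 - (-6981 + 23579) = 9 - 1*16598 = 9 - 16598 = -16589)
(S + 3023)*(n(175, -37) - 39869) = (-16589 + 3023)*((-9 + 175)² - 39869) = -13566*(166² - 39869) = -13566*(27556 - 39869) = -13566*(-12313) = 167038158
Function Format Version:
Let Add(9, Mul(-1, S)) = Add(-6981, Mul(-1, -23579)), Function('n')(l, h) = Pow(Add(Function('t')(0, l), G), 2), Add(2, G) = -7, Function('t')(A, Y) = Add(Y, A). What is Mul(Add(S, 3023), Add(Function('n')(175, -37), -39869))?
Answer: 167038158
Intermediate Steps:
Function('t')(A, Y) = Add(A, Y)
G = -9 (G = Add(-2, -7) = -9)
Function('n')(l, h) = Pow(Add(-9, l), 2) (Function('n')(l, h) = Pow(Add(Add(0, l), -9), 2) = Pow(Add(l, -9), 2) = Pow(Add(-9, l), 2))
S = -16589 (S = Add(9, Mul(-1, Add(-6981, Mul(-1, -23579)))) = Add(9, Mul(-1, Add(-6981, 23579))) = Add(9, Mul(-1, 16598)) = Add(9, -16598) = -16589)
Mul(Add(S, 3023), Add(Function('n')(175, -37), -39869)) = Mul(Add(-16589, 3023), Add(Pow(Add(-9, 175), 2), -39869)) = Mul(-13566, Add(Pow(166, 2), -39869)) = Mul(-13566, Add(27556, -39869)) = Mul(-13566, -12313) = 167038158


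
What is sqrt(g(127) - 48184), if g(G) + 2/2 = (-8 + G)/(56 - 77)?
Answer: 2*I*sqrt(108429)/3 ≈ 219.52*I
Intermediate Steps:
g(G) = -13/21 - G/21 (g(G) = -1 + (-8 + G)/(56 - 77) = -1 + (-8 + G)/(-21) = -1 + (-8 + G)*(-1/21) = -1 + (8/21 - G/21) = -13/21 - G/21)
sqrt(g(127) - 48184) = sqrt((-13/21 - 1/21*127) - 48184) = sqrt((-13/21 - 127/21) - 48184) = sqrt(-20/3 - 48184) = sqrt(-144572/3) = 2*I*sqrt(108429)/3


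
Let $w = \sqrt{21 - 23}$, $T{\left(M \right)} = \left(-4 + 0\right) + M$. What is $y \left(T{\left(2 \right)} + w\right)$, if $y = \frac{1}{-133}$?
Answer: $\frac{2}{133} - \frac{i \sqrt{2}}{133} \approx 0.015038 - 0.010633 i$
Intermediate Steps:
$T{\left(M \right)} = -4 + M$
$w = i \sqrt{2}$ ($w = \sqrt{-2} = i \sqrt{2} \approx 1.4142 i$)
$y = - \frac{1}{133} \approx -0.0075188$
$y \left(T{\left(2 \right)} + w\right) = - \frac{\left(-4 + 2\right) + i \sqrt{2}}{133} = - \frac{-2 + i \sqrt{2}}{133} = \frac{2}{133} - \frac{i \sqrt{2}}{133}$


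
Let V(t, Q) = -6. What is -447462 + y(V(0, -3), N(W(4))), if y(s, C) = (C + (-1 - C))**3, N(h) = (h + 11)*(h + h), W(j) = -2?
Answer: -447463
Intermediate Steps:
N(h) = 2*h*(11 + h) (N(h) = (11 + h)*(2*h) = 2*h*(11 + h))
y(s, C) = -1 (y(s, C) = (-1)**3 = -1)
-447462 + y(V(0, -3), N(W(4))) = -447462 - 1 = -447463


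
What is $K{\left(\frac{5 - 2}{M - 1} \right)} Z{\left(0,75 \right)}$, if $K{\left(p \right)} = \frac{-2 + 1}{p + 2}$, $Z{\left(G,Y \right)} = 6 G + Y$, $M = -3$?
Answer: $-60$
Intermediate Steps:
$Z{\left(G,Y \right)} = Y + 6 G$
$K{\left(p \right)} = - \frac{1}{2 + p}$
$K{\left(\frac{5 - 2}{M - 1} \right)} Z{\left(0,75 \right)} = - \frac{1}{2 + \frac{5 - 2}{-3 - 1}} \left(75 + 6 \cdot 0\right) = - \frac{1}{2 + \frac{3}{-4}} \left(75 + 0\right) = - \frac{1}{2 + 3 \left(- \frac{1}{4}\right)} 75 = - \frac{1}{2 - \frac{3}{4}} \cdot 75 = - \frac{1}{\frac{5}{4}} \cdot 75 = \left(-1\right) \frac{4}{5} \cdot 75 = \left(- \frac{4}{5}\right) 75 = -60$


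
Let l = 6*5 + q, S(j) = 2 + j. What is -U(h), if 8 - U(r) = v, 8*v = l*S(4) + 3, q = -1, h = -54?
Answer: 113/8 ≈ 14.125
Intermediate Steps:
l = 29 (l = 6*5 - 1 = 30 - 1 = 29)
v = 177/8 (v = (29*(2 + 4) + 3)/8 = (29*6 + 3)/8 = (174 + 3)/8 = (⅛)*177 = 177/8 ≈ 22.125)
U(r) = -113/8 (U(r) = 8 - 1*177/8 = 8 - 177/8 = -113/8)
-U(h) = -1*(-113/8) = 113/8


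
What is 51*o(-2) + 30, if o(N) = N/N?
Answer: 81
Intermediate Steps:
o(N) = 1
51*o(-2) + 30 = 51*1 + 30 = 51 + 30 = 81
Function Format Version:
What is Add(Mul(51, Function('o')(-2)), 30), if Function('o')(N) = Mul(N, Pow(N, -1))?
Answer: 81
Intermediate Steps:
Function('o')(N) = 1
Add(Mul(51, Function('o')(-2)), 30) = Add(Mul(51, 1), 30) = Add(51, 30) = 81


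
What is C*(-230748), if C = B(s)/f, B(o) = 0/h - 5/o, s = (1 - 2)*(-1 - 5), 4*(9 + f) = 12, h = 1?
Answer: -96145/3 ≈ -32048.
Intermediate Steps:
f = -6 (f = -9 + (¼)*12 = -9 + 3 = -6)
s = 6 (s = -1*(-6) = 6)
B(o) = -5/o (B(o) = 0/1 - 5/o = 0*1 - 5/o = 0 - 5/o = -5/o)
C = 5/36 (C = -5/6/(-6) = -5*⅙*(-⅙) = -⅚*(-⅙) = 5/36 ≈ 0.13889)
C*(-230748) = (5/36)*(-230748) = -96145/3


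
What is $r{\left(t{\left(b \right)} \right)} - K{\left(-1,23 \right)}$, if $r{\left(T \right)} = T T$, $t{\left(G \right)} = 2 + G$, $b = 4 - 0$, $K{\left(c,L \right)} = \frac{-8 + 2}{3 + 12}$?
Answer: $\frac{182}{5} \approx 36.4$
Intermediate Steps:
$K{\left(c,L \right)} = - \frac{2}{5}$ ($K{\left(c,L \right)} = - \frac{6}{15} = \left(-6\right) \frac{1}{15} = - \frac{2}{5}$)
$b = 4$ ($b = 4 + 0 = 4$)
$r{\left(T \right)} = T^{2}$
$r{\left(t{\left(b \right)} \right)} - K{\left(-1,23 \right)} = \left(2 + 4\right)^{2} - - \frac{2}{5} = 6^{2} + \frac{2}{5} = 36 + \frac{2}{5} = \frac{182}{5}$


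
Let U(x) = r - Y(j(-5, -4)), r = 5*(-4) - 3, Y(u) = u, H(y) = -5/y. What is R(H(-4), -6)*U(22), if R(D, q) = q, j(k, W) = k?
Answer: 108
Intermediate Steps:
r = -23 (r = -20 - 3 = -23)
U(x) = -18 (U(x) = -23 - 1*(-5) = -23 + 5 = -18)
R(H(-4), -6)*U(22) = -6*(-18) = 108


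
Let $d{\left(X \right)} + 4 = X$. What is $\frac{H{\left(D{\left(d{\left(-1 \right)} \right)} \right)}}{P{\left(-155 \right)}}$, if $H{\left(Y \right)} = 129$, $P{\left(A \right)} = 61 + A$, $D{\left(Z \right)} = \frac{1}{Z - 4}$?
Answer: $- \frac{129}{94} \approx -1.3723$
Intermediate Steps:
$d{\left(X \right)} = -4 + X$
$D{\left(Z \right)} = \frac{1}{-4 + Z}$
$\frac{H{\left(D{\left(d{\left(-1 \right)} \right)} \right)}}{P{\left(-155 \right)}} = \frac{129}{61 - 155} = \frac{129}{-94} = 129 \left(- \frac{1}{94}\right) = - \frac{129}{94}$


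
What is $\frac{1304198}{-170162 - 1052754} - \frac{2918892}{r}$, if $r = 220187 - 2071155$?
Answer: $\frac{1900544351}{3722990761} \approx 0.51049$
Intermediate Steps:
$r = -1850968$ ($r = 220187 - 2071155 = -1850968$)
$\frac{1304198}{-170162 - 1052754} - \frac{2918892}{r} = \frac{1304198}{-170162 - 1052754} - \frac{2918892}{-1850968} = \frac{1304198}{-1222916} - - \frac{729723}{462742} = 1304198 \left(- \frac{1}{1222916}\right) + \frac{729723}{462742} = - \frac{34321}{32182} + \frac{729723}{462742} = \frac{1900544351}{3722990761}$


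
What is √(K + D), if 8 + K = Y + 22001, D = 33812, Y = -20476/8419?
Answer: √3955261514161/8419 ≈ 236.23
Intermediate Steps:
Y = -20476/8419 (Y = -20476*1/8419 = -20476/8419 ≈ -2.4321)
K = 185138591/8419 (K = -8 + (-20476/8419 + 22001) = -8 + 185205943/8419 = 185138591/8419 ≈ 21991.)
√(K + D) = √(185138591/8419 + 33812) = √(469801819/8419) = √3955261514161/8419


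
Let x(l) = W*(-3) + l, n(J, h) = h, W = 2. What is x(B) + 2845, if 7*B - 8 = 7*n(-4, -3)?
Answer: 19860/7 ≈ 2837.1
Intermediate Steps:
B = -13/7 (B = 8/7 + (7*(-3))/7 = 8/7 + (1/7)*(-21) = 8/7 - 3 = -13/7 ≈ -1.8571)
x(l) = -6 + l (x(l) = 2*(-3) + l = -6 + l)
x(B) + 2845 = (-6 - 13/7) + 2845 = -55/7 + 2845 = 19860/7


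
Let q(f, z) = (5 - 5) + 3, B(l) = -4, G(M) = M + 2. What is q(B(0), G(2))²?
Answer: 9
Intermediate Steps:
G(M) = 2 + M
q(f, z) = 3 (q(f, z) = 0 + 3 = 3)
q(B(0), G(2))² = 3² = 9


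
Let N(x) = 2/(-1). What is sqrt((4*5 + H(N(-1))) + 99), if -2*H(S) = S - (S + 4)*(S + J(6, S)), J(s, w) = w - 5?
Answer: sqrt(111) ≈ 10.536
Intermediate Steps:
N(x) = -2 (N(x) = 2*(-1) = -2)
J(s, w) = -5 + w
H(S) = -S/2 + (-5 + 2*S)*(4 + S)/2 (H(S) = -(S - (S + 4)*(S + (-5 + S)))/2 = -(S - (4 + S)*(-5 + 2*S))/2 = -(S - (-5 + 2*S)*(4 + S))/2 = -S/2 + (-5 + 2*S)*(4 + S)/2)
sqrt((4*5 + H(N(-1))) + 99) = sqrt((4*5 + (-10 - 2 + (-2)**2)) + 99) = sqrt((20 + (-10 - 2 + 4)) + 99) = sqrt((20 - 8) + 99) = sqrt(12 + 99) = sqrt(111)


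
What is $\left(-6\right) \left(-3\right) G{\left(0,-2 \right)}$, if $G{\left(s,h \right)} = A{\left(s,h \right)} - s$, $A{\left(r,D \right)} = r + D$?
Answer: $-36$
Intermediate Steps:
$A{\left(r,D \right)} = D + r$
$G{\left(s,h \right)} = h$ ($G{\left(s,h \right)} = \left(h + s\right) - s = h$)
$\left(-6\right) \left(-3\right) G{\left(0,-2 \right)} = \left(-6\right) \left(-3\right) \left(-2\right) = 18 \left(-2\right) = -36$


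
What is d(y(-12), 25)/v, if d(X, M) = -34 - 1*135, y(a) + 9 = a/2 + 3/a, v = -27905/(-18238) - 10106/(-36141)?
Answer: -111394585302/1192827833 ≈ -93.387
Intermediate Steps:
v = 1192827833/659139558 (v = -27905*(-1/18238) - 10106*(-1/36141) = 27905/18238 + 10106/36141 = 1192827833/659139558 ≈ 1.8097)
y(a) = -9 + a/2 + 3/a (y(a) = -9 + (a/2 + 3/a) = -9 + a/2 + 3/a)
d(X, M) = -169 (d(X, M) = -34 - 135 = -169)
d(y(-12), 25)/v = -169/1192827833/659139558 = -169*659139558/1192827833 = -111394585302/1192827833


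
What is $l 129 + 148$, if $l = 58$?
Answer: $7630$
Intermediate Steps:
$l 129 + 148 = 58 \cdot 129 + 148 = 7482 + 148 = 7630$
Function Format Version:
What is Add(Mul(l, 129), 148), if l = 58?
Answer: 7630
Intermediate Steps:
Add(Mul(l, 129), 148) = Add(Mul(58, 129), 148) = Add(7482, 148) = 7630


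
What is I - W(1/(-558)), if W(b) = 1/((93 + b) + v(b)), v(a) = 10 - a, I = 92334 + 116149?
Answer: 21473748/103 ≈ 2.0848e+5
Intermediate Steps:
I = 208483
W(b) = 1/103 (W(b) = 1/((93 + b) + (10 - b)) = 1/103)
I - W(1/(-558)) = 208483 - 1*1/103 = 208483 - 1/103 = 21473748/103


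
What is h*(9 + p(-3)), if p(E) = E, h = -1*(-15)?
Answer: 90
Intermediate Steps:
h = 15
h*(9 + p(-3)) = 15*(9 - 3) = 15*6 = 90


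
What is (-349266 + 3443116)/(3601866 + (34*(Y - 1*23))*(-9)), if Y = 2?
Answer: 1546925/1804146 ≈ 0.85743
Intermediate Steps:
(-349266 + 3443116)/(3601866 + (34*(Y - 1*23))*(-9)) = (-349266 + 3443116)/(3601866 + (34*(2 - 1*23))*(-9)) = 3093850/(3601866 + (34*(2 - 23))*(-9)) = 3093850/(3601866 + (34*(-21))*(-9)) = 3093850/(3601866 - 714*(-9)) = 3093850/(3601866 + 6426) = 3093850/3608292 = 3093850*(1/3608292) = 1546925/1804146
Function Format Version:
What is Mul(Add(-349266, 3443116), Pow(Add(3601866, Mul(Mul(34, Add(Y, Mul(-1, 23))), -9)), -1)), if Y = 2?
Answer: Rational(1546925, 1804146) ≈ 0.85743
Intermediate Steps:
Mul(Add(-349266, 3443116), Pow(Add(3601866, Mul(Mul(34, Add(Y, Mul(-1, 23))), -9)), -1)) = Mul(Add(-349266, 3443116), Pow(Add(3601866, Mul(Mul(34, Add(2, Mul(-1, 23))), -9)), -1)) = Mul(3093850, Pow(Add(3601866, Mul(Mul(34, Add(2, -23)), -9)), -1)) = Mul(3093850, Pow(Add(3601866, Mul(Mul(34, -21), -9)), -1)) = Mul(3093850, Pow(Add(3601866, Mul(-714, -9)), -1)) = Mul(3093850, Pow(Add(3601866, 6426), -1)) = Mul(3093850, Pow(3608292, -1)) = Mul(3093850, Rational(1, 3608292)) = Rational(1546925, 1804146)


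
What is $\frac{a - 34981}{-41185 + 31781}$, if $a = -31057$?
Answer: $\frac{33019}{4702} \approx 7.0223$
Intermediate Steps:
$\frac{a - 34981}{-41185 + 31781} = \frac{-31057 - 34981}{-41185 + 31781} = - \frac{66038}{-9404} = \left(-66038\right) \left(- \frac{1}{9404}\right) = \frac{33019}{4702}$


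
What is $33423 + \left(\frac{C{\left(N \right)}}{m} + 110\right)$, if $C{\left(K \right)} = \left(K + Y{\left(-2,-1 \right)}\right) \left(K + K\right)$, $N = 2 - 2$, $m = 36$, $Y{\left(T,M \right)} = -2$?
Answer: $33533$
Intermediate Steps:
$N = 0$
$C{\left(K \right)} = 2 K \left(-2 + K\right)$ ($C{\left(K \right)} = \left(K - 2\right) \left(K + K\right) = \left(-2 + K\right) 2 K = 2 K \left(-2 + K\right)$)
$33423 + \left(\frac{C{\left(N \right)}}{m} + 110\right) = 33423 + \left(\frac{2 \cdot 0 \left(-2 + 0\right)}{36} + 110\right) = 33423 + \left(\frac{2 \cdot 0 \left(-2\right)}{36} + 110\right) = 33423 + \left(\frac{1}{36} \cdot 0 + 110\right) = 33423 + \left(0 + 110\right) = 33423 + 110 = 33533$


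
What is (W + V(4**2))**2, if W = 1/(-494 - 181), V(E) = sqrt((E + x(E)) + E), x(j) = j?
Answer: 21870001/455625 - 8*sqrt(3)/675 ≈ 47.979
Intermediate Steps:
V(E) = sqrt(3)*sqrt(E) (V(E) = sqrt((E + E) + E) = sqrt(2*E + E) = sqrt(3*E) = sqrt(3)*sqrt(E))
W = -1/675 (W = 1/(-675) = -1/675 ≈ -0.0014815)
(W + V(4**2))**2 = (-1/675 + sqrt(3)*sqrt(4**2))**2 = (-1/675 + sqrt(3)*sqrt(16))**2 = (-1/675 + sqrt(3)*4)**2 = (-1/675 + 4*sqrt(3))**2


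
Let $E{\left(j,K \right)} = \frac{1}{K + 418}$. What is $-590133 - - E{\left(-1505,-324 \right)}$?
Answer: $- \frac{55472501}{94} \approx -5.9013 \cdot 10^{5}$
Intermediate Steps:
$E{\left(j,K \right)} = \frac{1}{418 + K}$
$-590133 - - E{\left(-1505,-324 \right)} = -590133 - - \frac{1}{418 - 324} = -590133 - - \frac{1}{94} = -590133 + \frac{1}{94} = - \frac{55472501}{94}$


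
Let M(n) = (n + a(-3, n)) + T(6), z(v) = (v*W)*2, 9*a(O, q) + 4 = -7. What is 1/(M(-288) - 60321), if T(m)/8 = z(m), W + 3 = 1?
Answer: -9/547220 ≈ -1.6447e-5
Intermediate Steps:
W = -2 (W = -3 + 1 = -2)
a(O, q) = -11/9 (a(O, q) = -4/9 + (⅑)*(-7) = -4/9 - 7/9 = -11/9)
z(v) = -4*v (z(v) = (v*(-2))*2 = -2*v*2 = -4*v)
T(m) = -32*m (T(m) = 8*(-4*m) = -32*m)
M(n) = -1739/9 + n (M(n) = (n - 11/9) - 32*6 = (-11/9 + n) - 192 = -1739/9 + n)
1/(M(-288) - 60321) = 1/((-1739/9 - 288) - 60321) = 1/(-4331/9 - 60321) = 1/(-547220/9) = -9/547220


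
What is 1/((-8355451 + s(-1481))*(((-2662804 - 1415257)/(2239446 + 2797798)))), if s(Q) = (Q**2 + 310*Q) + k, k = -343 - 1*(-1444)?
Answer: 5037244/26997167548039 ≈ 1.8658e-7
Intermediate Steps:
k = 1101 (k = -343 + 1444 = 1101)
s(Q) = 1101 + Q**2 + 310*Q (s(Q) = (Q**2 + 310*Q) + 1101 = 1101 + Q**2 + 310*Q)
1/((-8355451 + s(-1481))*(((-2662804 - 1415257)/(2239446 + 2797798)))) = 1/((-8355451 + (1101 + (-1481)**2 + 310*(-1481)))*(((-2662804 - 1415257)/(2239446 + 2797798)))) = 1/((-8355451 + (1101 + 2193361 - 459110))*((-4078061/5037244))) = 1/((-8355451 + 1735352)*((-4078061*1/5037244))) = 1/((-6620099)*(-4078061/5037244)) = -1/6620099*(-5037244/4078061) = 5037244/26997167548039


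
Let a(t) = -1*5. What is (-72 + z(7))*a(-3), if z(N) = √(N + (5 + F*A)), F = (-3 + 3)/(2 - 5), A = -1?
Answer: 360 - 10*√3 ≈ 342.68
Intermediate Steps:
F = 0 (F = 0/(-3) = 0*(-⅓) = 0)
a(t) = -5
z(N) = √(5 + N) (z(N) = √(N + (5 + 0*(-1))) = √(N + (5 + 0)) = √(N + 5) = √(5 + N))
(-72 + z(7))*a(-3) = (-72 + √(5 + 7))*(-5) = (-72 + √12)*(-5) = (-72 + 2*√3)*(-5) = 360 - 10*√3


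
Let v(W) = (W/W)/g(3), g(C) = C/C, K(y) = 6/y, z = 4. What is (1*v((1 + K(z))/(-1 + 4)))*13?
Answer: 13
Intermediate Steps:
g(C) = 1
v(W) = 1 (v(W) = (W/W)/1 = 1*1 = 1)
(1*v((1 + K(z))/(-1 + 4)))*13 = (1*1)*13 = 1*13 = 13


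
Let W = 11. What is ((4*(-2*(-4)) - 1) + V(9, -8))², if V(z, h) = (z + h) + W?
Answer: 1849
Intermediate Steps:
V(z, h) = 11 + h + z (V(z, h) = (z + h) + 11 = (h + z) + 11 = 11 + h + z)
((4*(-2*(-4)) - 1) + V(9, -8))² = ((4*(-2*(-4)) - 1) + (11 - 8 + 9))² = ((4*8 - 1) + 12)² = ((32 - 1) + 12)² = (31 + 12)² = 43² = 1849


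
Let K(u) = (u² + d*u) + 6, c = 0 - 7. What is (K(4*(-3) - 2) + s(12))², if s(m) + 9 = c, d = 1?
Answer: 29584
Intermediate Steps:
c = -7
s(m) = -16 (s(m) = -9 - 7 = -16)
K(u) = 6 + u + u² (K(u) = (u² + 1*u) + 6 = (u² + u) + 6 = (u + u²) + 6 = 6 + u + u²)
(K(4*(-3) - 2) + s(12))² = ((6 + (4*(-3) - 2) + (4*(-3) - 2)²) - 16)² = ((6 + (-12 - 2) + (-12 - 2)²) - 16)² = ((6 - 14 + (-14)²) - 16)² = ((6 - 14 + 196) - 16)² = (188 - 16)² = 172² = 29584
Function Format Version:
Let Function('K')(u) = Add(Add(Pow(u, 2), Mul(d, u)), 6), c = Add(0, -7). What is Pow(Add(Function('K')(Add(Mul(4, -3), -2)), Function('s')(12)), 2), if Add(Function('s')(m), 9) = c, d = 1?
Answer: 29584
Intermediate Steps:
c = -7
Function('s')(m) = -16 (Function('s')(m) = Add(-9, -7) = -16)
Function('K')(u) = Add(6, u, Pow(u, 2)) (Function('K')(u) = Add(Add(Pow(u, 2), Mul(1, u)), 6) = Add(Add(Pow(u, 2), u), 6) = Add(Add(u, Pow(u, 2)), 6) = Add(6, u, Pow(u, 2)))
Pow(Add(Function('K')(Add(Mul(4, -3), -2)), Function('s')(12)), 2) = Pow(Add(Add(6, Add(Mul(4, -3), -2), Pow(Add(Mul(4, -3), -2), 2)), -16), 2) = Pow(Add(Add(6, Add(-12, -2), Pow(Add(-12, -2), 2)), -16), 2) = Pow(Add(Add(6, -14, Pow(-14, 2)), -16), 2) = Pow(Add(Add(6, -14, 196), -16), 2) = Pow(Add(188, -16), 2) = Pow(172, 2) = 29584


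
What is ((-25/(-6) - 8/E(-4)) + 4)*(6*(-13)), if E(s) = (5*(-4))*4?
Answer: -3224/5 ≈ -644.80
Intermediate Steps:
E(s) = -80 (E(s) = -20*4 = -80)
((-25/(-6) - 8/E(-4)) + 4)*(6*(-13)) = ((-25/(-6) - 8/(-80)) + 4)*(6*(-13)) = ((-25*(-⅙) - 8*(-1/80)) + 4)*(-78) = ((25/6 + ⅒) + 4)*(-78) = (64/15 + 4)*(-78) = (124/15)*(-78) = -3224/5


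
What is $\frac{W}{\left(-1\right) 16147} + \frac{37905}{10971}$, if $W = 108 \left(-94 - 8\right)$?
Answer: $\frac{244302857}{59049579} \approx 4.1373$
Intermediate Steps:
$W = -11016$ ($W = 108 \left(-102\right) = -11016$)
$\frac{W}{\left(-1\right) 16147} + \frac{37905}{10971} = - \frac{11016}{\left(-1\right) 16147} + \frac{37905}{10971} = - \frac{11016}{-16147} + 37905 \cdot \frac{1}{10971} = \left(-11016\right) \left(- \frac{1}{16147}\right) + \frac{12635}{3657} = \frac{11016}{16147} + \frac{12635}{3657} = \frac{244302857}{59049579}$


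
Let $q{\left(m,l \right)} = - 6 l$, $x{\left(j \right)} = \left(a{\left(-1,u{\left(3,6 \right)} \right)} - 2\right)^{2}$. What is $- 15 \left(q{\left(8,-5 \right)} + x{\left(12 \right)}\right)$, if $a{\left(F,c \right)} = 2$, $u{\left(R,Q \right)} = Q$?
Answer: $-450$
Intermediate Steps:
$x{\left(j \right)} = 0$ ($x{\left(j \right)} = \left(2 - 2\right)^{2} = 0^{2} = 0$)
$- 15 \left(q{\left(8,-5 \right)} + x{\left(12 \right)}\right) = - 15 \left(\left(-6\right) \left(-5\right) + 0\right) = - 15 \left(30 + 0\right) = \left(-15\right) 30 = -450$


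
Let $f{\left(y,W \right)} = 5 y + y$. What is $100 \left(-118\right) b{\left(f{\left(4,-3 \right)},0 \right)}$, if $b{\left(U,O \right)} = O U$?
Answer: $0$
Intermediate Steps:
$f{\left(y,W \right)} = 6 y$
$100 \left(-118\right) b{\left(f{\left(4,-3 \right)},0 \right)} = 100 \left(-118\right) 0 \cdot 6 \cdot 4 = - 11800 \cdot 0 \cdot 24 = \left(-11800\right) 0 = 0$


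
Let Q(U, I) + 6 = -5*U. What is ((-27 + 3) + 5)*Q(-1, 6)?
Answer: 19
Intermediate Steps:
Q(U, I) = -6 - 5*U
((-27 + 3) + 5)*Q(-1, 6) = ((-27 + 3) + 5)*(-6 - 5*(-1)) = (-24 + 5)*(-6 + 5) = -19*(-1) = 19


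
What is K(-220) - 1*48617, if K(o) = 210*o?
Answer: -94817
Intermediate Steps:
K(-220) - 1*48617 = 210*(-220) - 1*48617 = -46200 - 48617 = -94817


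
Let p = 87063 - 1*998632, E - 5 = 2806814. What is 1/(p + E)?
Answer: 1/1895250 ≈ 5.2764e-7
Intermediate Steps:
E = 2806819 (E = 5 + 2806814 = 2806819)
p = -911569 (p = 87063 - 998632 = -911569)
1/(p + E) = 1/(-911569 + 2806819) = 1/1895250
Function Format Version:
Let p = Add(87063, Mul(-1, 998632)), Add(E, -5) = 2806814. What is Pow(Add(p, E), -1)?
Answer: Rational(1, 1895250) ≈ 5.2764e-7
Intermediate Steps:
E = 2806819 (E = Add(5, 2806814) = 2806819)
p = -911569 (p = Add(87063, -998632) = -911569)
Pow(Add(p, E), -1) = Pow(Add(-911569, 2806819), -1) = Pow(1895250, -1) = Rational(1, 1895250)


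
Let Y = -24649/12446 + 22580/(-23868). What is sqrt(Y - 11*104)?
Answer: I*sqrt(14343946986634122)/3536442 ≈ 33.866*I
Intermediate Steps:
Y = -217338253/74265282 (Y = -24649*1/12446 + 22580*(-1/23868) = -24649/12446 - 5645/5967 = -217338253/74265282 ≈ -2.9265)
sqrt(Y - 11*104) = sqrt(-217338253/74265282 - 11*104) = sqrt(-217338253/74265282 - 1144) = sqrt(-85176820861/74265282) = I*sqrt(14343946986634122)/3536442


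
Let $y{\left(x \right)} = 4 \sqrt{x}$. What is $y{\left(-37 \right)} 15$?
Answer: $60 i \sqrt{37} \approx 364.97 i$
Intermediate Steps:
$y{\left(-37 \right)} 15 = 4 \sqrt{-37} \cdot 15 = 4 i \sqrt{37} \cdot 15 = 60 i \sqrt{37}$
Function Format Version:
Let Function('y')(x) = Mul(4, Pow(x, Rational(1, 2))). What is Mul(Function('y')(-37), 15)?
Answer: Mul(60, I, Pow(37, Rational(1, 2))) ≈ Mul(364.97, I)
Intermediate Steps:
Mul(Function('y')(-37), 15) = Mul(Mul(4, Pow(-37, Rational(1, 2))), 15) = Mul(Mul(4, Mul(I, Pow(37, Rational(1, 2)))), 15) = Mul(Mul(4, I, Pow(37, Rational(1, 2))), 15) = Mul(60, I, Pow(37, Rational(1, 2)))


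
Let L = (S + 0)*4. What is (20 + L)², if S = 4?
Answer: 1296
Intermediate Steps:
L = 16 (L = (4 + 0)*4 = 4*4 = 16)
(20 + L)² = (20 + 16)² = 36² = 1296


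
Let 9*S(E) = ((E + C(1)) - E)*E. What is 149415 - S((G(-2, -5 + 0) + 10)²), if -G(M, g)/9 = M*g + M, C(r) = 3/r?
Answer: 444401/3 ≈ 1.4813e+5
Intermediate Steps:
G(M, g) = -9*M - 9*M*g (G(M, g) = -9*(M*g + M) = -9*(M + M*g) = -9*M - 9*M*g)
S(E) = E/3 (S(E) = (((E + 3/1) - E)*E)/9 = (((E + 3*1) - E)*E)/9 = (((E + 3) - E)*E)/9 = (((3 + E) - E)*E)/9 = (3*E)/9 = E/3)
149415 - S((G(-2, -5 + 0) + 10)²) = 149415 - (-9*(-2)*(1 + (-5 + 0)) + 10)²/3 = 149415 - (-9*(-2)*(1 - 5) + 10)²/3 = 149415 - (-9*(-2)*(-4) + 10)²/3 = 149415 - (-72 + 10)²/3 = 149415 - (-62)²/3 = 149415 - 3844/3 = 444401/3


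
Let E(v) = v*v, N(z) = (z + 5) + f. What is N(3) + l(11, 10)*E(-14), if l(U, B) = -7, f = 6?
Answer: -1358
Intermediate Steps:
N(z) = 11 + z (N(z) = (z + 5) + 6 = (5 + z) + 6 = 11 + z)
E(v) = v**2
N(3) + l(11, 10)*E(-14) = (11 + 3) - 7*(-14)**2 = 14 - 7*196 = 14 - 1372 = -1358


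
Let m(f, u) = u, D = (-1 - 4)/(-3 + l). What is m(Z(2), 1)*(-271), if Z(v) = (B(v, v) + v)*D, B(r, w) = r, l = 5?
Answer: -271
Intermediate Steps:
D = -5/2 (D = (-1 - 4)/(-3 + 5) = -5/2 ≈ -2.5000)
Z(v) = -5*v (Z(v) = (v + v)*(-5/2) = (2*v)*(-5/2) = -5*v)
m(Z(2), 1)*(-271) = 1*(-271) = -271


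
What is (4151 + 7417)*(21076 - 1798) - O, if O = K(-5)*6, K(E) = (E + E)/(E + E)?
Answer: 223007898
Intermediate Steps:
K(E) = 1 (K(E) = (2*E)/((2*E)) = (2*E)*(1/(2*E)) = 1)
O = 6 (O = 1*6 = 6)
(4151 + 7417)*(21076 - 1798) - O = (4151 + 7417)*(21076 - 1798) - 1*6 = 11568*19278 - 6 = 223007904 - 6 = 223007898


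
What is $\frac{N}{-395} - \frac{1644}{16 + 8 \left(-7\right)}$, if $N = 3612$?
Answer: $\frac{5049}{158} \approx 31.956$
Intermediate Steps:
$\frac{N}{-395} - \frac{1644}{16 + 8 \left(-7\right)} = \frac{3612}{-395} - \frac{1644}{16 + 8 \left(-7\right)} = 3612 \left(- \frac{1}{395}\right) - \frac{1644}{16 - 56} = - \frac{3612}{395} - \frac{1644}{-40} = - \frac{3612}{395} - - \frac{411}{10} = - \frac{3612}{395} + \frac{411}{10} = \frac{5049}{158}$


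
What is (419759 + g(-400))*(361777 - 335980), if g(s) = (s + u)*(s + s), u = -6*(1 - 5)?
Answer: 18588260523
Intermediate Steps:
u = 24 (u = -6*(-4) = 24)
g(s) = 2*s*(24 + s) (g(s) = (s + 24)*(s + s) = (24 + s)*(2*s) = 2*s*(24 + s))
(419759 + g(-400))*(361777 - 335980) = (419759 + 2*(-400)*(24 - 400))*(361777 - 335980) = (419759 + 2*(-400)*(-376))*25797 = (419759 + 300800)*25797 = 720559*25797 = 18588260523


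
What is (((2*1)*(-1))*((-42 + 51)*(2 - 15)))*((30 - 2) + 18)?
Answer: 10764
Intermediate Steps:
(((2*1)*(-1))*((-42 + 51)*(2 - 15)))*((30 - 2) + 18) = ((2*(-1))*(9*(-13)))*(28 + 18) = -2*(-117)*46 = 234*46 = 10764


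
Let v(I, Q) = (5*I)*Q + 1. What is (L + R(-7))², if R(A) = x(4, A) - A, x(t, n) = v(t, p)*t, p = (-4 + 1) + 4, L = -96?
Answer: 25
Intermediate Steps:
p = 1 (p = -3 + 4 = 1)
v(I, Q) = 1 + 5*I*Q (v(I, Q) = 5*I*Q + 1 = 1 + 5*I*Q)
x(t, n) = t*(1 + 5*t) (x(t, n) = (1 + 5*t*1)*t = (1 + 5*t)*t = t*(1 + 5*t))
R(A) = 84 - A (R(A) = 4*(1 + 5*4) - A = 4*(1 + 20) - A = 4*21 - A = 84 - A)
(L + R(-7))² = (-96 + (84 - 1*(-7)))² = (-96 + (84 + 7))² = (-96 + 91)² = (-5)² = 25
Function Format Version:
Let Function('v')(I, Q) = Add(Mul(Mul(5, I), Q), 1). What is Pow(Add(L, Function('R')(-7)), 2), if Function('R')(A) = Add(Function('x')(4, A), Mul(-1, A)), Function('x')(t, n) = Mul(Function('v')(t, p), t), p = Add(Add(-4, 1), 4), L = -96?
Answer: 25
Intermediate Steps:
p = 1 (p = Add(-3, 4) = 1)
Function('v')(I, Q) = Add(1, Mul(5, I, Q)) (Function('v')(I, Q) = Add(Mul(5, I, Q), 1) = Add(1, Mul(5, I, Q)))
Function('x')(t, n) = Mul(t, Add(1, Mul(5, t))) (Function('x')(t, n) = Mul(Add(1, Mul(5, t, 1)), t) = Mul(Add(1, Mul(5, t)), t) = Mul(t, Add(1, Mul(5, t))))
Function('R')(A) = Add(84, Mul(-1, A)) (Function('R')(A) = Add(Mul(4, Add(1, Mul(5, 4))), Mul(-1, A)) = Add(Mul(4, Add(1, 20)), Mul(-1, A)) = Add(Mul(4, 21), Mul(-1, A)) = Add(84, Mul(-1, A)))
Pow(Add(L, Function('R')(-7)), 2) = Pow(Add(-96, Add(84, Mul(-1, -7))), 2) = Pow(Add(-96, Add(84, 7)), 2) = Pow(Add(-96, 91), 2) = Pow(-5, 2) = 25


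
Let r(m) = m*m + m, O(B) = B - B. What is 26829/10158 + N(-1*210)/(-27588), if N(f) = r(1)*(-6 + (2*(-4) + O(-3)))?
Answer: 61703573/23353242 ≈ 2.6422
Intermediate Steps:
O(B) = 0
r(m) = m + m² (r(m) = m² + m = m + m²)
N(f) = -28 (N(f) = (1*(1 + 1))*(-6 + (2*(-4) + 0)) = (1*2)*(-6 + (-8 + 0)) = 2*(-6 - 8) = 2*(-14) = -28)
26829/10158 + N(-1*210)/(-27588) = 26829/10158 - 28/(-27588) = 26829*(1/10158) - 28*(-1/27588) = 8943/3386 + 7/6897 = 61703573/23353242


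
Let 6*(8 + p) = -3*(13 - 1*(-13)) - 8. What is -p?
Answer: 67/3 ≈ 22.333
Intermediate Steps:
p = -67/3 (p = -8 + (-3*(13 - 1*(-13)) - 8)/6 = -8 + (-3*(13 + 13) - 8)/6 = -8 + (-3*26 - 8)/6 = -8 + (-78 - 8)/6 = -8 + (⅙)*(-86) = -8 - 43/3 = -67/3 ≈ -22.333)
-p = -1*(-67/3) = 67/3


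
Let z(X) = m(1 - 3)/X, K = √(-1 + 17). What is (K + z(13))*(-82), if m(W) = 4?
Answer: -4592/13 ≈ -353.23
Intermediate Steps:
K = 4 (K = √16 = 4)
z(X) = 4/X
(K + z(13))*(-82) = (4 + 4/13)*(-82) = (56/13)*(-82) = -4592/13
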